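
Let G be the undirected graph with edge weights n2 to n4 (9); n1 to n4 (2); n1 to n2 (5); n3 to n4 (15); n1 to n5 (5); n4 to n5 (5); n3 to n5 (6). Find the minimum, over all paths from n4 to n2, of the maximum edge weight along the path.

Comparing a few candidate routes:
n4 - n5 - n1 - n2: max(5, 5, 5) = 5
n4 - n1 - n2: max(2, 5) = 5
n4 - n2: max(9) = 9
The minimum achievable maximum is 5.

5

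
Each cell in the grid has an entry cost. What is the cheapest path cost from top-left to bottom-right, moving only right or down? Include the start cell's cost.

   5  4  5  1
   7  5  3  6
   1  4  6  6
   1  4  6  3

One optimal route is (0,0) -> (1,0) -> (2,0) -> (3,0) -> (3,1) -> (3,2) -> (3,3).
Its cost is 5 + 7 + 1 + 1 + 4 + 6 + 3 = 27.

27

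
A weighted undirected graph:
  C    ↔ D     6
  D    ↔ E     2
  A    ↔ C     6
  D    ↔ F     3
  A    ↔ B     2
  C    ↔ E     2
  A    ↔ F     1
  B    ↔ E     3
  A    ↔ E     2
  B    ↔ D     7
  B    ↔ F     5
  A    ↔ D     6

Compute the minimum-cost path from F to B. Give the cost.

3

Checking several routes:
F-D-E-A-B: 3 + 2 + 2 + 2 = 9
F-D-E-B: 3 + 2 + 3 = 8
F-A-E-B: 1 + 2 + 3 = 6
F-D-B: 3 + 7 = 10
F-B: 5
F-A-B: 1 + 2 = 3
Best route has total 3.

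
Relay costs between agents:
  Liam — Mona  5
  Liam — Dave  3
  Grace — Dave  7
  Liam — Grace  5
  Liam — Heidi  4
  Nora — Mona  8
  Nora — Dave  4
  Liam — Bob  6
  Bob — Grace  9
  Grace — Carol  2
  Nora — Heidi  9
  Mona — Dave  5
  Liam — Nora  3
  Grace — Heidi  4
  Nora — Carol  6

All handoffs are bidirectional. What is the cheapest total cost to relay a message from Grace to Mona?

10

Some routes from Grace to Mona:
Grace-Liam-Mona: 5 + 5 = 10
Grace-Liam-Dave-Mona: 5 + 3 + 5 = 13
Grace-Heidi-Liam-Mona: 4 + 4 + 5 = 13
Grace-Dave-Mona: 7 + 5 = 12
Best route has total 10.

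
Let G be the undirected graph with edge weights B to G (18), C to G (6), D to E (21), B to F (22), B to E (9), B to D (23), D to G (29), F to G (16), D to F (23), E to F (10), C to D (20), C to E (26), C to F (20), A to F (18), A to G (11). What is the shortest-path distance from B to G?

Checking several routes:
B - G: 18
B - E - F - G: 9 + 10 + 16 = 35
B - E - F - A - G: 9 + 10 + 18 + 11 = 48
B - E - F - C - G: 9 + 10 + 20 + 6 = 45
B - E - C - G: 9 + 26 + 6 = 41
B - F - G: 22 + 16 = 38
The minimum is 18.

18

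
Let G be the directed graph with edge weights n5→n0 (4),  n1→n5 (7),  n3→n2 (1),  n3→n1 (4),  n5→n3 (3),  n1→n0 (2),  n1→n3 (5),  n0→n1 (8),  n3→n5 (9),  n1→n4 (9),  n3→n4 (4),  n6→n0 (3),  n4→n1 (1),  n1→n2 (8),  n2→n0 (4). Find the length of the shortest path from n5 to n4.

7

Candidate routes:
n5 - n0 - n1 - n3 - n4: 4 + 8 + 5 + 4 = 21
n5 - n3 - n1 - n4: 3 + 4 + 9 = 16
n5 - n3 - n2 - n0 - n1 - n4: 3 + 1 + 4 + 8 + 9 = 25
n5 - n0 - n1 - n4: 4 + 8 + 9 = 21
n5 - n3 - n4: 3 + 4 = 7
Shortest: 7.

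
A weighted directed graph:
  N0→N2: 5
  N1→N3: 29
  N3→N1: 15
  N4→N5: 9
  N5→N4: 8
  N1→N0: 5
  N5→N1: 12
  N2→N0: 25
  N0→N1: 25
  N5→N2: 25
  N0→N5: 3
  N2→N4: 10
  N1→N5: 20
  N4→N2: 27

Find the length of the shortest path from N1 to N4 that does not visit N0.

Candidate routes:
N1 - N5 - N4: 20 + 8 = 28
N1 - N5 - N2 - N4: 20 + 25 + 10 = 55
Shortest: 28.

28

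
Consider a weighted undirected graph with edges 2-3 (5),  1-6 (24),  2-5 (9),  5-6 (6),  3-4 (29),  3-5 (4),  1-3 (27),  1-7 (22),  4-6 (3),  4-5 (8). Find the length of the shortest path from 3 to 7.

49

A few of the 3→7 routes:
3 → 5 → 4 → 6 → 1 → 7: 4 + 8 + 3 + 24 + 22 = 61
3 → 1 → 7: 27 + 22 = 49
3 → 5 → 6 → 1 → 7: 4 + 6 + 24 + 22 = 56
Best route has total 49.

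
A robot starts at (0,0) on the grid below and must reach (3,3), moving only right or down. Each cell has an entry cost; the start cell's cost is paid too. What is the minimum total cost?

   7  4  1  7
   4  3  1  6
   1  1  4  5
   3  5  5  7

29

Path [0,0] → [0,1] → [0,2] → [1,2] → [2,2] → [2,3] → [3,3]: 7 + 4 + 1 + 1 + 4 + 5 + 7 = 29.
(Top row then right column would cost 37.)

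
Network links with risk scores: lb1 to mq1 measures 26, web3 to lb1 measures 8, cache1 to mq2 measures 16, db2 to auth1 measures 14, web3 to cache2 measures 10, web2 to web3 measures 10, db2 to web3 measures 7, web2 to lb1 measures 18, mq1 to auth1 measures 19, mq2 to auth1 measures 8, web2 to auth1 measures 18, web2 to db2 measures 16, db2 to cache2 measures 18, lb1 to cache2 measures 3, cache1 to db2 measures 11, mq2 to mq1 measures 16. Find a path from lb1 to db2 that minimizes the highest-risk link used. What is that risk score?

8

Checking several routes:
lb1 → web3 → db2: max(8, 7) = 8
lb1 → cache2 → web3 → db2: max(3, 10, 7) = 10
lb1 → web3 → web2 → db2: max(8, 10, 16) = 16
Smallest bottleneck: 8.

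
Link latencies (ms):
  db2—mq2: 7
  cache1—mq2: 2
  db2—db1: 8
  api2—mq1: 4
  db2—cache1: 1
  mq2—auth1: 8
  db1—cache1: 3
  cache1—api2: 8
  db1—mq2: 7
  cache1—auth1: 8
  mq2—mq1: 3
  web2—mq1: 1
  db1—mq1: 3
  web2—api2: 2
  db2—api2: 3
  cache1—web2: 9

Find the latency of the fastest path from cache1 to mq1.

5

A few of the cache1→mq1 routes:
cache1 -> db1 -> mq1: 3 + 3 = 6
cache1 -> mq2 -> mq1: 2 + 3 = 5
cache1 -> db2 -> api2 -> web2 -> mq1: 1 + 3 + 2 + 1 = 7
cache1 -> db2 -> api2 -> mq1: 1 + 3 + 4 = 8
The minimum is 5 ms.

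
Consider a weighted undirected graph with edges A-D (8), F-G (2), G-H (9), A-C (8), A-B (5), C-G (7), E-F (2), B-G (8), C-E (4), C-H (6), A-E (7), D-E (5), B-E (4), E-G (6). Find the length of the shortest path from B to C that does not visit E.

Paths from B to C avoiding E:
B→G→C: 8 + 7 = 15
B→G→H→C: 8 + 9 + 6 = 23
B→A→C: 5 + 8 = 13
Shortest: 13.

13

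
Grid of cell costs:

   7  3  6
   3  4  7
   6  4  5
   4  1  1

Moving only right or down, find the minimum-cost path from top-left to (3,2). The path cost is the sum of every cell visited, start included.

Best path: r0c0 -> r0c1 -> r1c1 -> r2c1 -> r3c1 -> r3c2
Cost: 7 + 3 + 4 + 4 + 1 + 1 = 20
(Top row then right column would cost 29.)

20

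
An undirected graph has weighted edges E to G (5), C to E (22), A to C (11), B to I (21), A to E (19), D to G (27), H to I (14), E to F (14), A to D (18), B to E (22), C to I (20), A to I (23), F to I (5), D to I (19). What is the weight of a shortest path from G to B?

Comparing a few candidate routes:
G -> E -> A -> I -> B: 5 + 19 + 23 + 21 = 68
G -> E -> B: 5 + 22 = 27
G -> E -> A -> C -> I -> B: 5 + 19 + 11 + 20 + 21 = 76
G -> E -> F -> I -> B: 5 + 14 + 5 + 21 = 45
G -> D -> I -> B: 27 + 19 + 21 = 67
G -> E -> C -> I -> B: 5 + 22 + 20 + 21 = 68
Shortest: 27.

27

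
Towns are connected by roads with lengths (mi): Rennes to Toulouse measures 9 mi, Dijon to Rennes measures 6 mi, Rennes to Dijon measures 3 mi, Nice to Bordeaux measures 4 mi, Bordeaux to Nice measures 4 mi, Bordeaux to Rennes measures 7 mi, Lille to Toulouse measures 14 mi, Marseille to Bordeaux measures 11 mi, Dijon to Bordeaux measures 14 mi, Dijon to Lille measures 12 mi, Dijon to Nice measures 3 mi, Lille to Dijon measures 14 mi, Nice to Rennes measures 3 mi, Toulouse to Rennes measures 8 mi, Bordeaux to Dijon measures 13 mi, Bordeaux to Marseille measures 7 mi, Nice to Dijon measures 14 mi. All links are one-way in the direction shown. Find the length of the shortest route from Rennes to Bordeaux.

Paths from Rennes to Bordeaux:
Rennes - Dijon - Bordeaux: 3 + 14 = 17
Rennes - Dijon - Nice - Bordeaux: 3 + 3 + 4 = 10
Best route has total 10 mi.

10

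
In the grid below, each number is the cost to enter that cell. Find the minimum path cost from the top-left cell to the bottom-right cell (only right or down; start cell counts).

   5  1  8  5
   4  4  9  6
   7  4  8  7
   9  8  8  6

35

Best path: (0,0) -> (0,1) -> (1,1) -> (2,1) -> (2,2) -> (2,3) -> (3,3)
Cost: 5 + 1 + 4 + 4 + 8 + 7 + 6 = 35
(Top row then right column would cost 38.)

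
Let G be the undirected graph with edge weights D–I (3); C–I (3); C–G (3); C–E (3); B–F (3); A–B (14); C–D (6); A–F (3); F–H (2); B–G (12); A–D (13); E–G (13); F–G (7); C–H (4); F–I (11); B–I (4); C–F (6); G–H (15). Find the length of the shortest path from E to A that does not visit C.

23

A few of the E→A routes:
E - G - F - B - A: 13 + 7 + 3 + 14 = 37
E - G - B - F - A: 13 + 12 + 3 + 3 = 31
E - G - B - A: 13 + 12 + 14 = 39
E - G - H - F - A: 13 + 15 + 2 + 3 = 33
E - G - F - A: 13 + 7 + 3 = 23
Best route has total 23.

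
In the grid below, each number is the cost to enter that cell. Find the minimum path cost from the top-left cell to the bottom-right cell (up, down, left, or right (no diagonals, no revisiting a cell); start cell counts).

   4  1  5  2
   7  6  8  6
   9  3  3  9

Cheapest: r0c0 → r0c1 → r1c1 → r2c1 → r2c2 → r2c3
  4 + 1 + 6 + 3 + 3 + 9 = 26

26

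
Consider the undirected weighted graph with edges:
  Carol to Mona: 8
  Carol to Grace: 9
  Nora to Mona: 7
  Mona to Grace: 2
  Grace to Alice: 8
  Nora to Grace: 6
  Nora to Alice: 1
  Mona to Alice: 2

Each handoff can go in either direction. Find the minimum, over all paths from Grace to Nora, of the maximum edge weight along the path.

Checking several routes:
Grace→Mona→Alice→Nora: max(2, 2, 1) = 2
Grace→Mona→Nora: max(2, 7) = 7
Grace→Nora: max(6) = 6
The minimum achievable maximum is 2.

2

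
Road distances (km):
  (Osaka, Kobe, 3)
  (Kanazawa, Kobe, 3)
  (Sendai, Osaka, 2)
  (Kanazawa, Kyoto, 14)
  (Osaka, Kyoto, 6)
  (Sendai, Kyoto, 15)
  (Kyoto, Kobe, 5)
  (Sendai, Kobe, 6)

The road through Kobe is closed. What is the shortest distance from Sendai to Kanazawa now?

Routes from Sendai to Kanazawa avoiding Kobe:
Sendai→Kyoto→Kanazawa: 15 + 14 = 29
Sendai→Osaka→Kyoto→Kanazawa: 2 + 6 + 14 = 22
The minimum is 22 km.

22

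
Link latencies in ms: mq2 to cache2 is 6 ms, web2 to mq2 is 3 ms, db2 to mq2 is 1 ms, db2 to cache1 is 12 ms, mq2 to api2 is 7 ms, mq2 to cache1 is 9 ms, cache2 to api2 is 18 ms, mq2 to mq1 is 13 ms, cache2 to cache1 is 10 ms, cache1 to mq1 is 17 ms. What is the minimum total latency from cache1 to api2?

16

Comparing a few candidate routes:
cache1 → db2 → mq2 → api2: 12 + 1 + 7 = 20
cache1 → cache2 → mq2 → api2: 10 + 6 + 7 = 23
cache1 → mq2 → api2: 9 + 7 = 16
Shortest: 16 ms.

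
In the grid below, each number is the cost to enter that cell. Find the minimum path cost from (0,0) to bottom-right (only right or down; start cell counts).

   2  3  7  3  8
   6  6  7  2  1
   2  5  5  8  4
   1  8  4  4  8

30

Take r0c0 r0c1 r0c2 r0c3 r1c3 r1c4 r2c4 r3c4 for a total of 2 + 3 + 7 + 3 + 2 + 1 + 4 + 8 = 30.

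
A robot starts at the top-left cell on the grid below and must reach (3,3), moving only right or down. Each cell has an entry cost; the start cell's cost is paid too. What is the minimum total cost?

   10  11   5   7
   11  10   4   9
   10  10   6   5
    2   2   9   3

44

Cheapest: r0c0→r0c1→r0c2→r1c2→r2c2→r2c3→r3c3
  10 + 11 + 5 + 4 + 6 + 5 + 3 = 44
For comparison, the top-then-right route costs 50.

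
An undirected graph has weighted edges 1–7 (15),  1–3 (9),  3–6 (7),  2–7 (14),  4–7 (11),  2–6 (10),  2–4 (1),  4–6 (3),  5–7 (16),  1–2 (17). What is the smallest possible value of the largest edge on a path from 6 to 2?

3

Checking several routes:
6-2: max(10) = 10
6-3-1-7-4-2: max(7, 9, 15, 11, 1) = 15
6-4-7-2: max(3, 11, 14) = 14
6-4-2: max(3, 1) = 3
Best route has worst link 3.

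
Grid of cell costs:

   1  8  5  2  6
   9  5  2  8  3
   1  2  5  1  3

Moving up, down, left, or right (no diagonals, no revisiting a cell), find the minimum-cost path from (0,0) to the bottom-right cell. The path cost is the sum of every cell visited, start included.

Take r0c0→r1c0→r2c0→r2c1→r2c2→r2c3→r2c4 for a total of 1 + 9 + 1 + 2 + 5 + 1 + 3 = 22.

22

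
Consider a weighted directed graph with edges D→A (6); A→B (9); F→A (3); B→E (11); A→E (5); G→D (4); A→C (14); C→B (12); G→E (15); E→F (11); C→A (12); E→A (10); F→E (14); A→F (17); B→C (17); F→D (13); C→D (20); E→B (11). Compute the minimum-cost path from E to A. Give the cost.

10

Paths from E to A:
E→F→A: 11 + 3 = 14
E→B→C→D→A: 11 + 17 + 20 + 6 = 54
E→A: 10
E→B→C→A: 11 + 17 + 12 = 40
E→F→D→A: 11 + 13 + 6 = 30
The minimum is 10.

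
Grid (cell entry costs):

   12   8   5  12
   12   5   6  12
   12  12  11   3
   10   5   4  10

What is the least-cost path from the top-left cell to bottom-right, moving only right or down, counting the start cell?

55

Best path: (0,0) → (0,1) → (0,2) → (1,2) → (2,2) → (2,3) → (3,3)
Cost: 12 + 8 + 5 + 6 + 11 + 3 + 10 = 55
(Top row then right column would cost 62.)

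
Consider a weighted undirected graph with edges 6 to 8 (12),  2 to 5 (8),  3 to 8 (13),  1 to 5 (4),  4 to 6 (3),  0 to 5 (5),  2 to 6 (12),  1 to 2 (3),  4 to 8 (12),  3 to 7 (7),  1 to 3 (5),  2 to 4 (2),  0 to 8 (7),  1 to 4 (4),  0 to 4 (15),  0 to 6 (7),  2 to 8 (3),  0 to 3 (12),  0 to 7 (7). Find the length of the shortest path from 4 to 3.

Some routes from 4 to 3:
4 → 2 → 1 → 3: 2 + 3 + 5 = 10
4 → 2 → 8 → 3: 2 + 3 + 13 = 18
4 → 1 → 3: 4 + 5 = 9
Shortest: 9.

9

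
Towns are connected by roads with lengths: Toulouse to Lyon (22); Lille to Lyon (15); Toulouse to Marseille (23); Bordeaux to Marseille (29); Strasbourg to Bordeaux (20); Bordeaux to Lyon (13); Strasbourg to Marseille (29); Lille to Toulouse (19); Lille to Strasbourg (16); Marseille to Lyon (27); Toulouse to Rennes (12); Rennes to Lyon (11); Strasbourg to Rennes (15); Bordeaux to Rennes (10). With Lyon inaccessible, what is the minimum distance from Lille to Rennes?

31

Comparing a few candidate routes:
Lille -> Toulouse -> Rennes: 19 + 12 = 31
Lille -> Strasbourg -> Bordeaux -> Rennes: 16 + 20 + 10 = 46
Lille -> Strasbourg -> Rennes: 16 + 15 = 31
Shortest: 31.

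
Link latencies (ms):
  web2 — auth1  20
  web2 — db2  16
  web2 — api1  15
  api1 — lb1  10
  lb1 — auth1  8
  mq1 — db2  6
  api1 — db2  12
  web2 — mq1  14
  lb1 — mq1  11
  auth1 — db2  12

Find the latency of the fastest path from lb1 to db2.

17

Checking several routes:
lb1 → api1 → web2 → db2: 10 + 15 + 16 = 41
lb1 → api1 → db2: 10 + 12 = 22
lb1 → auth1 → db2: 8 + 12 = 20
lb1 → auth1 → web2 → db2: 8 + 20 + 16 = 44
lb1 → mq1 → web2 → db2: 11 + 14 + 16 = 41
lb1 → mq1 → db2: 11 + 6 = 17
Shortest: 17 ms.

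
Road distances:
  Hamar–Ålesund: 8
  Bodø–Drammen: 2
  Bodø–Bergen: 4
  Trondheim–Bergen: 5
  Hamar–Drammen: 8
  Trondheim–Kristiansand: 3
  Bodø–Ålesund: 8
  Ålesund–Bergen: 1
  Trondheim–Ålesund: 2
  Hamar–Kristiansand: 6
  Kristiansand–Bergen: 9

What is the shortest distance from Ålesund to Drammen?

Some routes from Ålesund to Drammen:
Ålesund - Trondheim - Kristiansand - Bergen - Bodø - Drammen: 2 + 3 + 9 + 4 + 2 = 20
Ålesund - Bodø - Drammen: 8 + 2 = 10
Ålesund - Bergen - Bodø - Drammen: 1 + 4 + 2 = 7
Ålesund - Trondheim - Bergen - Bodø - Drammen: 2 + 5 + 4 + 2 = 13
Ålesund - Trondheim - Kristiansand - Hamar - Drammen: 2 + 3 + 6 + 8 = 19
Ålesund - Hamar - Drammen: 8 + 8 = 16
Shortest: 7.

7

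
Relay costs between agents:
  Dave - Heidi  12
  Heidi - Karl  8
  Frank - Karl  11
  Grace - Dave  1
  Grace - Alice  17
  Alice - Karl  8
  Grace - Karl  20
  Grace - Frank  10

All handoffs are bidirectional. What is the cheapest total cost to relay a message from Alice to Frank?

Comparing a few candidate routes:
Alice - Karl - Grace - Frank: 8 + 20 + 10 = 38
Alice - Karl - Frank: 8 + 11 = 19
Alice - Grace - Frank: 17 + 10 = 27
Alice - Karl - Heidi - Dave - Grace - Frank: 8 + 8 + 12 + 1 + 10 = 39
Best route has total 19.

19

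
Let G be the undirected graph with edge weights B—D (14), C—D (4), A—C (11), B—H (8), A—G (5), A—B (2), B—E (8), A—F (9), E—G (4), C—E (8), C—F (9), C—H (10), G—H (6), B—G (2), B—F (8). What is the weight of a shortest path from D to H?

14

Checking several routes:
D-C-H: 4 + 10 = 14
D-B-H: 14 + 8 = 22
D-C-E-G-H: 4 + 8 + 4 + 6 = 22
D-C-A-B-G-H: 4 + 11 + 2 + 2 + 6 = 25
D-B-G-H: 14 + 2 + 6 = 22
Shortest: 14.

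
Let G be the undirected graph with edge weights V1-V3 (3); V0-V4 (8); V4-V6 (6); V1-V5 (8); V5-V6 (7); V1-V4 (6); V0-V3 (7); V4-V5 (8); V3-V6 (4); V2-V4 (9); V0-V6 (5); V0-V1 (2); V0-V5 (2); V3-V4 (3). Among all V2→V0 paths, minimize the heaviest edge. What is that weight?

9

A few of the V2→V0 routes:
V2→V4→V6→V0: max(9, 6, 5) = 9
V2→V4→V6→V3→V1→V0: max(9, 6, 4, 3, 2) = 9
V2→V4→V6→V5→V1→V0: max(9, 6, 7, 8, 2) = 9
V2→V4→V6→V5→V1→V3→V0: max(9, 6, 7, 8, 3, 7) = 9
V2→V4→V6→V5→V0: max(9, 6, 7, 2) = 9
Best route has worst link 9.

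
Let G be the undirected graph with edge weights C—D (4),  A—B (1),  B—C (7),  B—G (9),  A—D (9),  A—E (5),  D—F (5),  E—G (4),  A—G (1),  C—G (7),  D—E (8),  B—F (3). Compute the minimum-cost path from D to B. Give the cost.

8

Comparing a few candidate routes:
D→F→B: 5 + 3 = 8
D→C→B: 4 + 7 = 11
D→A→B: 9 + 1 = 10
Shortest: 8.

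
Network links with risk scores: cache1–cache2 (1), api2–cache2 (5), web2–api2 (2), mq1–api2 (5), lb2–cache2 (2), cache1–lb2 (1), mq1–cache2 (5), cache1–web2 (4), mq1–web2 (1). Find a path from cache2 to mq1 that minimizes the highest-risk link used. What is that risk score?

4

A few of the cache2→mq1 routes:
cache2 -> mq1: max(5) = 5
cache2 -> lb2 -> cache1 -> web2 -> api2 -> mq1: max(2, 1, 4, 2, 5) = 5
cache2 -> cache1 -> web2 -> mq1: max(1, 4, 1) = 4
cache2 -> api2 -> mq1: max(5, 5) = 5
cache2 -> lb2 -> cache1 -> web2 -> mq1: max(2, 1, 4, 1) = 4
The minimum achievable maximum is 4.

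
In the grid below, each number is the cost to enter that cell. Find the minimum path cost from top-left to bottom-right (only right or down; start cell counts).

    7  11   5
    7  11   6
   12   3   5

Take (0,0)→(1,0)→(1,1)→(2,1)→(2,2) for a total of 7 + 7 + 11 + 3 + 5 = 33.
(Top row then right column would cost 34.)

33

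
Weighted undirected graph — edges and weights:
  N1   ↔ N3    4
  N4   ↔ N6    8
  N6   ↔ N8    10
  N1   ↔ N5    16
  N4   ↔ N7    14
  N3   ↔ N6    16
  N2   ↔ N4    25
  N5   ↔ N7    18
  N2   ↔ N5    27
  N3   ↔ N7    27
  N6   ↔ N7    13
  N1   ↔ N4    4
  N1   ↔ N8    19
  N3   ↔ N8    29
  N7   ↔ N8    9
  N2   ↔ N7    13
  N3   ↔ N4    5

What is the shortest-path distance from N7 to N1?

18

Checking several routes:
N7 - N6 - N4 - N3 - N1: 13 + 8 + 5 + 4 = 30
N7 - N6 - N4 - N1: 13 + 8 + 4 = 25
N7 - N8 - N1: 9 + 19 = 28
N7 - N4 - N3 - N1: 14 + 5 + 4 = 23
N7 - N4 - N1: 14 + 4 = 18
Shortest: 18.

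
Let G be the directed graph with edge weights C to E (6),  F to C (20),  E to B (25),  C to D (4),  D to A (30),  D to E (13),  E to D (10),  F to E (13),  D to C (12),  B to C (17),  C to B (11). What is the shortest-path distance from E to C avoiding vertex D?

Routes from E to C avoiding D:
E-B-C: 25 + 17 = 42
Best route has total 42.

42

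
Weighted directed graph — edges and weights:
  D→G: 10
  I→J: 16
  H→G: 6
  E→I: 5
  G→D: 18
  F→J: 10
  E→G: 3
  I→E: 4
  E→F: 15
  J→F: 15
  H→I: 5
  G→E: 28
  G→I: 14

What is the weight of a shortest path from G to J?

Checking several routes:
G→E→I→J: 28 + 5 + 16 = 49
G→I→E→F→J: 14 + 4 + 15 + 10 = 43
G→I→J: 14 + 16 = 30
Best route has total 30.

30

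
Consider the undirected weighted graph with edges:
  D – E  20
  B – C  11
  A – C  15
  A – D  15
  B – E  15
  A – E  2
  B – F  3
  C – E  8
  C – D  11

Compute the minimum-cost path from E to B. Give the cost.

15

A few of the E→B routes:
E-A-D-C-B: 2 + 15 + 11 + 11 = 39
E-B: 15
E-C-B: 8 + 11 = 19
E-D-C-B: 20 + 11 + 11 = 42
E-A-C-B: 2 + 15 + 11 = 28
The minimum is 15.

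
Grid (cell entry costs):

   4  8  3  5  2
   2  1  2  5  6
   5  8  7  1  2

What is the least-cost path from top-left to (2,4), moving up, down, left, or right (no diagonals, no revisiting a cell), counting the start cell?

17

Path (0,0)→(1,0)→(1,1)→(1,2)→(1,3)→(2,3)→(2,4): 4 + 2 + 1 + 2 + 5 + 1 + 2 = 17.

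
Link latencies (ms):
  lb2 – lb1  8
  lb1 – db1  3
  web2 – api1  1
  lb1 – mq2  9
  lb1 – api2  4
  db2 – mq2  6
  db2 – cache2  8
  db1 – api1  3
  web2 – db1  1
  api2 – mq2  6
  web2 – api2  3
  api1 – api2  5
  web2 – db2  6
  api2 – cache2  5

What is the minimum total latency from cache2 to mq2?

11

Checking several routes:
cache2 -> api2 -> web2 -> db1 -> lb1 -> mq2: 5 + 3 + 1 + 3 + 9 = 21
cache2 -> api2 -> lb1 -> mq2: 5 + 4 + 9 = 18
cache2 -> api2 -> web2 -> db2 -> mq2: 5 + 3 + 6 + 6 = 20
cache2 -> api2 -> mq2: 5 + 6 = 11
cache2 -> db2 -> mq2: 8 + 6 = 14
cache2 -> db2 -> web2 -> api2 -> mq2: 8 + 6 + 3 + 6 = 23
Best route has total 11 ms.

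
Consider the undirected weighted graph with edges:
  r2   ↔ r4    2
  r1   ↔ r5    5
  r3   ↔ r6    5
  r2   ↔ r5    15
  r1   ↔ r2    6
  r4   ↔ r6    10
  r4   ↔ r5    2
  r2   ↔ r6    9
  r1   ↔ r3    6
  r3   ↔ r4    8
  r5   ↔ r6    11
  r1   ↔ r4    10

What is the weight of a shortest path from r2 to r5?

Some routes from r2 to r5:
r2-r1-r4-r5: 6 + 10 + 2 = 18
r2-r1-r5: 6 + 5 = 11
r2-r5: 15
r2-r4-r1-r5: 2 + 10 + 5 = 17
r2-r4-r5: 2 + 2 = 4
The minimum is 4.

4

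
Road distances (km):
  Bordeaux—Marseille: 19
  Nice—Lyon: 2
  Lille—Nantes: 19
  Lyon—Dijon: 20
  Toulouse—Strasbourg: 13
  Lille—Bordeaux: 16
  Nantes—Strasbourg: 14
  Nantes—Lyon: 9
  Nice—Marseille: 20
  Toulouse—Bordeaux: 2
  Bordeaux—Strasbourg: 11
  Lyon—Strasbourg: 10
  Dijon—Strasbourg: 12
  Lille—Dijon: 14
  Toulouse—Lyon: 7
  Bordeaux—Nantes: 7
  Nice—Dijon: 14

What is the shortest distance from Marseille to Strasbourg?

30

Checking several routes:
Marseille → Bordeaux → Strasbourg: 19 + 11 = 30
Marseille → Bordeaux → Toulouse → Lyon → Strasbourg: 19 + 2 + 7 + 10 = 38
Marseille → Bordeaux → Nantes → Strasbourg: 19 + 7 + 14 = 40
Marseille → Bordeaux → Toulouse → Strasbourg: 19 + 2 + 13 = 34
Marseille → Nice → Lyon → Strasbourg: 20 + 2 + 10 = 32
Marseille → Nice → Lyon → Toulouse → Strasbourg: 20 + 2 + 7 + 13 = 42
The minimum is 30 km.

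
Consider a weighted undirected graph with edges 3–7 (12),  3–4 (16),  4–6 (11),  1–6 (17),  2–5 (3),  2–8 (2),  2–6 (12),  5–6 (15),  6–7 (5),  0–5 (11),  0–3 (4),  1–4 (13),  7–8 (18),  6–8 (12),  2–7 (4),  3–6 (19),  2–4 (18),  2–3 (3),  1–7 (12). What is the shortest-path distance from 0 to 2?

A few of the 0→2 routes:
0 -> 5 -> 2: 11 + 3 = 14
0 -> 3 -> 7 -> 2: 4 + 12 + 4 = 20
0 -> 3 -> 2: 4 + 3 = 7
The minimum is 7.

7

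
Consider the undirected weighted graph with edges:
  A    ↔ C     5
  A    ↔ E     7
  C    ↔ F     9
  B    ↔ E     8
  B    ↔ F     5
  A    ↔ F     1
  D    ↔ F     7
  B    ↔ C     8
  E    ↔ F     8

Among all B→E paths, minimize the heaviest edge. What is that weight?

7

Checking several routes:
B -> F -> E: max(5, 8) = 8
B -> F -> A -> E: max(5, 1, 7) = 7
B -> C -> A -> F -> E: max(8, 5, 1, 8) = 8
B -> C -> A -> E: max(8, 5, 7) = 8
Smallest bottleneck: 7.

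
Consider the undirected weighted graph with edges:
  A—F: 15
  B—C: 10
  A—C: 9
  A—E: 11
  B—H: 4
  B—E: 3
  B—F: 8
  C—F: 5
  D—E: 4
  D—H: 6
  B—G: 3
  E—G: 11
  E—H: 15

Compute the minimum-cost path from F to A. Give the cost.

14

A few of the F→A routes:
F → B → E → A: 8 + 3 + 11 = 22
F → A: 15
F → B → C → A: 8 + 10 + 9 = 27
F → C → A: 5 + 9 = 14
Shortest: 14.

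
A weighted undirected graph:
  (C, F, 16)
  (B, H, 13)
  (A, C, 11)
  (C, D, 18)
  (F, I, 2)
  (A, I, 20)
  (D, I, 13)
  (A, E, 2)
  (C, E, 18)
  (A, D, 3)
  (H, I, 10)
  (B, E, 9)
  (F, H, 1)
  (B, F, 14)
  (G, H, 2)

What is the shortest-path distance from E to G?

23

Comparing a few candidate routes:
E -> B -> F -> H -> G: 9 + 14 + 1 + 2 = 26
E -> A -> D -> I -> H -> G: 2 + 3 + 13 + 10 + 2 = 30
E -> A -> I -> F -> H -> G: 2 + 20 + 2 + 1 + 2 = 27
E -> A -> D -> I -> F -> H -> G: 2 + 3 + 13 + 2 + 1 + 2 = 23
E -> B -> H -> G: 9 + 13 + 2 = 24
Best route has total 23.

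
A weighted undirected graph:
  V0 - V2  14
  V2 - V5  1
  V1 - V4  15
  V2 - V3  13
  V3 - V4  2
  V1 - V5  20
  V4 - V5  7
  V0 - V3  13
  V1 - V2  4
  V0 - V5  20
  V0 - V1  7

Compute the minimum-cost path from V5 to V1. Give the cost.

Some routes from V5 to V1:
V5→V1: 20
V5→V0→V1: 20 + 7 = 27
V5→V2→V0→V1: 1 + 14 + 7 = 22
V5→V2→V1: 1 + 4 = 5
V5→V4→V1: 7 + 15 = 22
V5→V4→V3→V2→V1: 7 + 2 + 13 + 4 = 26
Best route has total 5.

5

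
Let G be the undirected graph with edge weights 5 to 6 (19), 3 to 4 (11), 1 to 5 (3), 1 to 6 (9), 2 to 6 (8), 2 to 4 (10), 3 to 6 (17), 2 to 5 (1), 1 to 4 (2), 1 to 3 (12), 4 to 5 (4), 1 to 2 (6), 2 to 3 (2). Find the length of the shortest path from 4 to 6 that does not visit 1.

A few of the 4→6 routes:
4 → 3 → 2 → 6: 11 + 2 + 8 = 21
4 → 2 → 6: 10 + 8 = 18
4 → 5 → 2 → 6: 4 + 1 + 8 = 13
4 → 5 → 6: 4 + 19 = 23
The minimum is 13.

13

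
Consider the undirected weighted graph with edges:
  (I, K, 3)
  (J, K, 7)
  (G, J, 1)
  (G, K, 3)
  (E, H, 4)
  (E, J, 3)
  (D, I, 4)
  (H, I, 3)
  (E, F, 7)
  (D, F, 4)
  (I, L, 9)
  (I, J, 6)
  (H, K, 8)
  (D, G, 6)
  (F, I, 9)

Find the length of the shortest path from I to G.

Checking several routes:
I - K - G: 3 + 3 = 6
I - J - G: 6 + 1 = 7
I - K - J - G: 3 + 7 + 1 = 11
I - D - G: 4 + 6 = 10
Shortest: 6.

6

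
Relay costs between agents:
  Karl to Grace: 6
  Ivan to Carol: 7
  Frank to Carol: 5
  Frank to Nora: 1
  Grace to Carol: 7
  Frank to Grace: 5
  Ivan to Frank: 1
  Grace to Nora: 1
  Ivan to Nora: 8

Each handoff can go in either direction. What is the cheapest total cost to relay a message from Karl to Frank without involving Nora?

Routes from Karl to Frank avoiding Nora:
Karl → Grace → Carol → Ivan → Frank: 6 + 7 + 7 + 1 = 21
Karl → Grace → Frank: 6 + 5 = 11
Karl → Grace → Carol → Frank: 6 + 7 + 5 = 18
The minimum is 11.

11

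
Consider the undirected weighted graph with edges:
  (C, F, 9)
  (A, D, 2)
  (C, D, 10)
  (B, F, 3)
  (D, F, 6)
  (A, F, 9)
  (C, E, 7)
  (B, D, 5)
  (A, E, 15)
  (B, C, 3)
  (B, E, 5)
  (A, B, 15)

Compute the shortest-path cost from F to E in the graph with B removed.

Comparing a few candidate routes:
F - C - E: 9 + 7 = 16
F - A - E: 9 + 15 = 24
F - D - A - E: 6 + 2 + 15 = 23
F - D - C - E: 6 + 10 + 7 = 23
F - A - D - C - E: 9 + 2 + 10 + 7 = 28
Best route has total 16.

16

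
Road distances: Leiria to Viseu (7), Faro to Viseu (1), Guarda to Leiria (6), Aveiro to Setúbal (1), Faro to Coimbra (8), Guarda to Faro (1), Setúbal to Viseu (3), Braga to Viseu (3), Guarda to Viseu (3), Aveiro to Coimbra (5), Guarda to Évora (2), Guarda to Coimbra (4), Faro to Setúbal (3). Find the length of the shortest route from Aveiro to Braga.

A few of the Aveiro→Braga routes:
Aveiro - Setúbal - Faro - Viseu - Braga: 1 + 3 + 1 + 3 = 8
Aveiro - Coimbra - Guarda - Viseu - Braga: 5 + 4 + 3 + 3 = 15
Aveiro - Setúbal - Viseu - Braga: 1 + 3 + 3 = 7
Aveiro - Coimbra - Faro - Viseu - Braga: 5 + 8 + 1 + 3 = 17
Aveiro - Coimbra - Guarda - Faro - Viseu - Braga: 5 + 4 + 1 + 1 + 3 = 14
Aveiro - Setúbal - Faro - Guarda - Viseu - Braga: 1 + 3 + 1 + 3 + 3 = 11
The minimum is 7.

7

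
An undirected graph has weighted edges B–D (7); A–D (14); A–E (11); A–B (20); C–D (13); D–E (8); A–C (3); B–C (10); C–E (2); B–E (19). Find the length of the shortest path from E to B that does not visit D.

Comparing a few candidate routes:
E→B: 19
E→A→C→B: 11 + 3 + 10 = 24
E→C→B: 2 + 10 = 12
The minimum is 12.

12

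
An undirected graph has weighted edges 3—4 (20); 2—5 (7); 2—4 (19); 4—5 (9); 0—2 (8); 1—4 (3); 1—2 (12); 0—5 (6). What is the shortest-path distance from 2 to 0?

Comparing a few candidate routes:
2-5-0: 7 + 6 = 13
2-1-4-5-0: 12 + 3 + 9 + 6 = 30
2-0: 8
Shortest: 8.

8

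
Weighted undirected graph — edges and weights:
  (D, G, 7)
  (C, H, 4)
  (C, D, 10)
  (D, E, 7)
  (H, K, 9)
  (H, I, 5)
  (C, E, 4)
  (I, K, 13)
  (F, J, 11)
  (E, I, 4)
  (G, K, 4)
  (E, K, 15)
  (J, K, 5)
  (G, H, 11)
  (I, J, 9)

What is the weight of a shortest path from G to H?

11

Comparing a few candidate routes:
G→D→C→H: 7 + 10 + 4 = 21
G→H: 11
G→K→H: 4 + 9 = 13
The minimum is 11.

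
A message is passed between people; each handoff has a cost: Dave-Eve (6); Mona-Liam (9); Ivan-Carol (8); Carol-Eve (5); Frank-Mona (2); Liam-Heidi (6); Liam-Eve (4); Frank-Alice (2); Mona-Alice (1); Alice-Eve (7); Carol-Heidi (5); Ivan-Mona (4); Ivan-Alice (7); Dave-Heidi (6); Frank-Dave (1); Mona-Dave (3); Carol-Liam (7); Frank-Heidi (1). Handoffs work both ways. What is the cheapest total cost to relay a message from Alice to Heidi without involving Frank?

10

Some routes from Alice to Heidi avoiding Frank:
Alice - Eve - Liam - Heidi: 7 + 4 + 6 = 17
Alice - Mona - Liam - Heidi: 1 + 9 + 6 = 16
Alice - Mona - Dave - Heidi: 1 + 3 + 6 = 10
Best route has total 10.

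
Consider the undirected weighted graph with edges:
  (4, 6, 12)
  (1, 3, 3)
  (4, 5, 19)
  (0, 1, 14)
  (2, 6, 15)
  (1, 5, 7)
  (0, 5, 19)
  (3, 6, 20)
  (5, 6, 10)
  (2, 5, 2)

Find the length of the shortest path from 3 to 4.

29

Comparing a few candidate routes:
3 - 1 - 5 - 4: 3 + 7 + 19 = 29
3 - 6 - 4: 20 + 12 = 32
3 - 1 - 5 - 6 - 4: 3 + 7 + 10 + 12 = 32
The minimum is 29.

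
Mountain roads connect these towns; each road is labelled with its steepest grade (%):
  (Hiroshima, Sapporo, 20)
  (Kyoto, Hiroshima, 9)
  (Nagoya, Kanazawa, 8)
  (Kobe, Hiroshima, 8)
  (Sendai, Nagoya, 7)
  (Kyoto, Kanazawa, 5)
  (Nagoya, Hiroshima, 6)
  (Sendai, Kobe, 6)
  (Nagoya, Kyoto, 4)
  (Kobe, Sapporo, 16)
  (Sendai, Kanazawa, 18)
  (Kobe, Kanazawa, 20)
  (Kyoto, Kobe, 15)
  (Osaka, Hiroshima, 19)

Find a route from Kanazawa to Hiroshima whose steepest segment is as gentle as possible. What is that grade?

A few of the Kanazawa→Hiroshima routes:
Kanazawa -> Nagoya -> Sendai -> Kobe -> Hiroshima: max(8, 7, 6, 8) = 8
Kanazawa -> Kyoto -> Nagoya -> Hiroshima: max(5, 4, 6) = 6
Kanazawa -> Nagoya -> Hiroshima: max(8, 6) = 8
Best route has worst link 6%.

6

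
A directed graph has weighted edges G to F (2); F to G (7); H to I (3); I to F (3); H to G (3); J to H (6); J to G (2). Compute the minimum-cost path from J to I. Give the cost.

9

Paths from J to I:
J-H-I: 6 + 3 = 9
Best route has total 9.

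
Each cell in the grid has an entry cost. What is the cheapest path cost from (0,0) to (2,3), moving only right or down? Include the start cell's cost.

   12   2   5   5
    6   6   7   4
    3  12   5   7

35

Best path: [0,0] -> [0,1] -> [0,2] -> [0,3] -> [1,3] -> [2,3]
Cost: 12 + 2 + 5 + 5 + 4 + 7 = 35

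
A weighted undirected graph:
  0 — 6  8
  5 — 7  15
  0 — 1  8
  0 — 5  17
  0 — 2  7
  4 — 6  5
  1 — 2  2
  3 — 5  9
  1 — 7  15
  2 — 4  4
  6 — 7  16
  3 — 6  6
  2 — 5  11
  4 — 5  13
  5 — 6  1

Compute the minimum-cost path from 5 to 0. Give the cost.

9

A few of the 5→0 routes:
5-2-0: 11 + 7 = 18
5-6-4-2-0: 1 + 5 + 4 + 7 = 17
5-2-1-0: 11 + 2 + 8 = 21
5-6-0: 1 + 8 = 9
5-0: 17
5-6-4-2-1-0: 1 + 5 + 4 + 2 + 8 = 20
Best route has total 9.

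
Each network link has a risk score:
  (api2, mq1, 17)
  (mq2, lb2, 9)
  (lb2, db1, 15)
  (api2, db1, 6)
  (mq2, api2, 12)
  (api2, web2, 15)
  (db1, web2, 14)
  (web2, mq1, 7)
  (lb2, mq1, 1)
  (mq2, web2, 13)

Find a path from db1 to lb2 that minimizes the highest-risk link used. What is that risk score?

Checking several routes:
db1 -> web2 -> mq2 -> lb2: max(14, 13, 9) = 14
db1 -> api2 -> mq2 -> lb2: max(6, 12, 9) = 12
db1 -> api2 -> mq2 -> web2 -> mq1 -> lb2: max(6, 12, 13, 7, 1) = 13
db1 -> web2 -> mq1 -> lb2: max(14, 7, 1) = 14
Smallest bottleneck: 12.

12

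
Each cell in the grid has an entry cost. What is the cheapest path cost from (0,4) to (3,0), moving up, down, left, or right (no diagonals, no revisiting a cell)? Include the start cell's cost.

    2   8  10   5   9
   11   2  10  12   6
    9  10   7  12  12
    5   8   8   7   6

Cheapest: (0,4) -> (0,3) -> (0,2) -> (0,1) -> (1,1) -> (2,1) -> (3,1) -> (3,0)
  9 + 5 + 10 + 8 + 2 + 10 + 8 + 5 = 57

57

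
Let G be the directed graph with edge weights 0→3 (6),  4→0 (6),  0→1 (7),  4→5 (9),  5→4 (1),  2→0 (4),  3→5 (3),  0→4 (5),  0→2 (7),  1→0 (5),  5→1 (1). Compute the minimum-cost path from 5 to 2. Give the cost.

13

Candidate routes:
5-4-0-2: 1 + 6 + 7 = 14
5-1-0-2: 1 + 5 + 7 = 13
Best route has total 13.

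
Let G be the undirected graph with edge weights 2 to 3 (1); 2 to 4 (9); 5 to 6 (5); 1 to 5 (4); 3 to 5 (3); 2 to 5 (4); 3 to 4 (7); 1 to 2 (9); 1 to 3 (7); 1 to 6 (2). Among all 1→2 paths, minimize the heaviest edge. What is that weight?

4

Some routes from 1 to 2:
1 - 6 - 5 - 3 - 2: max(2, 5, 3, 1) = 5
1 - 5 - 2: max(4, 4) = 4
1 - 5 - 3 - 2: max(4, 3, 1) = 4
Smallest bottleneck: 4.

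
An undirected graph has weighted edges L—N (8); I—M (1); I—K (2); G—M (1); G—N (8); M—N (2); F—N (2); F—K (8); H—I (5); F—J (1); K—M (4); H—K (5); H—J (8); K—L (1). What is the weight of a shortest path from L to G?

Some routes from L to G:
L - N - M - G: 8 + 2 + 1 = 11
L - K - I - M - G: 1 + 2 + 1 + 1 = 5
L - K - M - G: 1 + 4 + 1 = 6
The minimum is 5.

5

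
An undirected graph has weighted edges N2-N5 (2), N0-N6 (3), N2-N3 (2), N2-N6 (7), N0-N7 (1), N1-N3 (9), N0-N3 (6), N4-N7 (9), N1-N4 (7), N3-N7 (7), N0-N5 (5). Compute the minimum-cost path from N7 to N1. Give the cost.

16

Some routes from N7 to N1:
N7-N0-N3-N1: 1 + 6 + 9 = 16
N7-N3-N1: 7 + 9 = 16
N7-N4-N1: 9 + 7 = 16
Shortest: 16.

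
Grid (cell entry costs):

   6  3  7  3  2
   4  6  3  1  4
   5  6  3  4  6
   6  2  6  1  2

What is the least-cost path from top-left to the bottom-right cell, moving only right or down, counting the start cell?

Best path: [0,0]→[0,1]→[1,1]→[1,2]→[1,3]→[2,3]→[3,3]→[3,4]
Cost: 6 + 3 + 6 + 3 + 1 + 4 + 1 + 2 = 26
For comparison, the top-then-right route costs 33.

26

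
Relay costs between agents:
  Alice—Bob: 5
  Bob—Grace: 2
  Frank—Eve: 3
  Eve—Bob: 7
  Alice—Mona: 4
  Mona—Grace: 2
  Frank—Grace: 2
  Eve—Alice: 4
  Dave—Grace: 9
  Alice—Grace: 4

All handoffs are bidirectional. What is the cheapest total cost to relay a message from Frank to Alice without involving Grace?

7

Routes from Frank to Alice avoiding Grace:
Frank - Eve - Bob - Alice: 3 + 7 + 5 = 15
Frank - Eve - Alice: 3 + 4 = 7
Best route has total 7.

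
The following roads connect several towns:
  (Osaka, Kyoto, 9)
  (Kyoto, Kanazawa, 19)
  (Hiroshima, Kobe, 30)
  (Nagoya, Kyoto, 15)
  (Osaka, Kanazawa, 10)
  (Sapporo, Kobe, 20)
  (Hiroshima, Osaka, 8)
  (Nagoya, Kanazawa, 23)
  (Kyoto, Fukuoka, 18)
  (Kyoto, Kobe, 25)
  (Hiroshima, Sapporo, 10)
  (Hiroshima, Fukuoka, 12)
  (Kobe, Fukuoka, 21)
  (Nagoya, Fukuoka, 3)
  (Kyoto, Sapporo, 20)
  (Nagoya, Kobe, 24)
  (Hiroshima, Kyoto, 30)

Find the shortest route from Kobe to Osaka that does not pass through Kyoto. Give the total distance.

A few of the Kobe→Osaka routes:
Kobe - Fukuoka - Hiroshima - Osaka: 21 + 12 + 8 = 41
Kobe - Hiroshima - Osaka: 30 + 8 = 38
Kobe - Sapporo - Hiroshima - Osaka: 20 + 10 + 8 = 38
Best route has total 38.

38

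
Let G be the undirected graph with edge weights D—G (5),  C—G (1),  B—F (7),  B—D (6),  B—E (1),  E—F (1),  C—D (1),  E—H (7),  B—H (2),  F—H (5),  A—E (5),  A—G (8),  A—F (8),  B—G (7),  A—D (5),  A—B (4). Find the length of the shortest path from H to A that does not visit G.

6

Comparing a few candidate routes:
H - E - A: 7 + 5 = 12
H - F - E - A: 5 + 1 + 5 = 11
H - B - E - F - A: 2 + 1 + 1 + 8 = 12
H - B - E - A: 2 + 1 + 5 = 8
H - F - E - B - A: 5 + 1 + 1 + 4 = 11
H - B - A: 2 + 4 = 6
Shortest: 6.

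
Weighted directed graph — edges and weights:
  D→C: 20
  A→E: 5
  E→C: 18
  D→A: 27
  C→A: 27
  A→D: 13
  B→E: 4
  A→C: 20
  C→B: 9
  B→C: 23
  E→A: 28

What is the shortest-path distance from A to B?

Paths from A to B:
A → E → C → B: 5 + 18 + 9 = 32
A → D → C → B: 13 + 20 + 9 = 42
A → C → B: 20 + 9 = 29
The minimum is 29.

29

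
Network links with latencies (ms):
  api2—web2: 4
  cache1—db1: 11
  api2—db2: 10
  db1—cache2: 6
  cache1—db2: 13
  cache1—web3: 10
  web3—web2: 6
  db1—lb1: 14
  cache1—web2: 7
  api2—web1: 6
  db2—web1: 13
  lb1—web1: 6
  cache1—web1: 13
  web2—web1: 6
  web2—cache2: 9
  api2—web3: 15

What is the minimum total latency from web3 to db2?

20

Comparing a few candidate routes:
web3 -> cache1 -> db2: 10 + 13 = 23
web3 -> api2 -> db2: 15 + 10 = 25
web3 -> web2 -> api2 -> db2: 6 + 4 + 10 = 20
The minimum is 20 ms.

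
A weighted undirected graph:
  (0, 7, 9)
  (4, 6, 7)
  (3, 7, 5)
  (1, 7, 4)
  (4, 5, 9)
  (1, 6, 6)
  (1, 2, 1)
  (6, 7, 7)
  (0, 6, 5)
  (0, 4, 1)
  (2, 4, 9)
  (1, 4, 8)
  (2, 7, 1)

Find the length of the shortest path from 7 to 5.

A few of the 7→5 routes:
7 - 1 - 4 - 5: 4 + 8 + 9 = 21
7 - 2 - 1 - 4 - 5: 1 + 1 + 8 + 9 = 19
7 - 2 - 4 - 5: 1 + 9 + 9 = 19
7 - 0 - 4 - 5: 9 + 1 + 9 = 19
7 - 6 - 0 - 4 - 5: 7 + 5 + 1 + 9 = 22
Shortest: 19.

19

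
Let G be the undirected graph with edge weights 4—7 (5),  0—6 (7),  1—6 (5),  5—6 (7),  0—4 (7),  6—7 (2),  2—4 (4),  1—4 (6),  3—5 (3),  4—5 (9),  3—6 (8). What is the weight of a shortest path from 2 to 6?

Comparing a few candidate routes:
2 - 4 - 5 - 6: 4 + 9 + 7 = 20
2 - 4 - 1 - 6: 4 + 6 + 5 = 15
2 - 4 - 7 - 6: 4 + 5 + 2 = 11
2 - 4 - 0 - 6: 4 + 7 + 7 = 18
Best route has total 11.

11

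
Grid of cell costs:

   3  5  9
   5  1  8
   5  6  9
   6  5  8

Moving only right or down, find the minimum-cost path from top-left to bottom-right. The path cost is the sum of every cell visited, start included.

28

Cheapest: [0,0]→[0,1]→[1,1]→[2,1]→[3,1]→[3,2]
  3 + 5 + 1 + 6 + 5 + 8 = 28
For comparison, the top-then-right route costs 42.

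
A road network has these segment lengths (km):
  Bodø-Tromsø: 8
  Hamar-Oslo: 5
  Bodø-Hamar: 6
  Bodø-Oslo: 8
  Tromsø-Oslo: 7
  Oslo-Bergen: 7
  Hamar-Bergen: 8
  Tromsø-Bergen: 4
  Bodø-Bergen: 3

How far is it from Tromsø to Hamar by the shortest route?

Some routes from Tromsø to Hamar:
Tromsø → Oslo → Hamar: 7 + 5 = 12
Tromsø → Bergen → Hamar: 4 + 8 = 12
Tromsø → Bergen → Bodø → Hamar: 4 + 3 + 6 = 13
Shortest: 12 km.

12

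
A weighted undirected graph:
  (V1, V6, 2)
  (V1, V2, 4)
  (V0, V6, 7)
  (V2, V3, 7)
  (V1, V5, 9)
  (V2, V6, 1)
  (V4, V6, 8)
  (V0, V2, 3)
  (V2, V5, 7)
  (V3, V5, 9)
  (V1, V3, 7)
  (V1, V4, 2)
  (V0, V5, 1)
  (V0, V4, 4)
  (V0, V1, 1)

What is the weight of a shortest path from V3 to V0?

8

Checking several routes:
V3-V2-V0: 7 + 3 = 10
V3-V5-V0: 9 + 1 = 10
V3-V2-V1-V0: 7 + 4 + 1 = 12
V3-V1-V0: 7 + 1 = 8
V3-V2-V6-V1-V0: 7 + 1 + 2 + 1 = 11
Best route has total 8.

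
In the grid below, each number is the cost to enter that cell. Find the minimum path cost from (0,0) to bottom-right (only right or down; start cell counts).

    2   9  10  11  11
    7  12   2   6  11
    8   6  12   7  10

Best path: (0,0) → (0,1) → (0,2) → (1,2) → (1,3) → (2,3) → (2,4)
Cost: 2 + 9 + 10 + 2 + 6 + 7 + 10 = 46

46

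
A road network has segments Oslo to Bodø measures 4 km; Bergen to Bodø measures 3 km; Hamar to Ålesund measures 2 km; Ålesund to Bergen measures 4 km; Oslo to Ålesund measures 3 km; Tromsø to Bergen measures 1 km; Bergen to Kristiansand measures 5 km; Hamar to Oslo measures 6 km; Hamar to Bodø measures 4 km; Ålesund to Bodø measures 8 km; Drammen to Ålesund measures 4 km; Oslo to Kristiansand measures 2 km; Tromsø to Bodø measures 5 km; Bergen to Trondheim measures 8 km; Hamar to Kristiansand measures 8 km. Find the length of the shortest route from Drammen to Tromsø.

A few of the Drammen→Tromsø routes:
Drammen -> Ålesund -> Hamar -> Bodø -> Bergen -> Tromsø: 4 + 2 + 4 + 3 + 1 = 14
Drammen -> Ålesund -> Oslo -> Bodø -> Bergen -> Tromsø: 4 + 3 + 4 + 3 + 1 = 15
Drammen -> Ålesund -> Hamar -> Bodø -> Tromsø: 4 + 2 + 4 + 5 = 15
Drammen -> Ålesund -> Bergen -> Bodø -> Tromsø: 4 + 4 + 3 + 5 = 16
Drammen -> Ålesund -> Oslo -> Kristiansand -> Bergen -> Tromsø: 4 + 3 + 2 + 5 + 1 = 15
Drammen -> Ålesund -> Bergen -> Tromsø: 4 + 4 + 1 = 9
Shortest: 9 km.

9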